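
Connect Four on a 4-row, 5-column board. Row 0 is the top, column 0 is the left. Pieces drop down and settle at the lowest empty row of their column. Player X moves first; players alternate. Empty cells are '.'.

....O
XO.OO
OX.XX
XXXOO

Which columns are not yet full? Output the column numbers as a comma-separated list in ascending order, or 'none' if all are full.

col 0: top cell = '.' → open
col 1: top cell = '.' → open
col 2: top cell = '.' → open
col 3: top cell = '.' → open
col 4: top cell = 'O' → FULL

Answer: 0,1,2,3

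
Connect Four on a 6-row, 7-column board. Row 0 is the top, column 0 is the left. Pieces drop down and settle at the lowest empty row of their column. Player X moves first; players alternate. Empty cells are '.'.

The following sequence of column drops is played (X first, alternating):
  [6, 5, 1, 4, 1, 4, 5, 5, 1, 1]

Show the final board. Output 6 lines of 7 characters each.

Answer: .......
.......
.O.....
.X...O.
.X..OX.
.X..OOX

Derivation:
Move 1: X drops in col 6, lands at row 5
Move 2: O drops in col 5, lands at row 5
Move 3: X drops in col 1, lands at row 5
Move 4: O drops in col 4, lands at row 5
Move 5: X drops in col 1, lands at row 4
Move 6: O drops in col 4, lands at row 4
Move 7: X drops in col 5, lands at row 4
Move 8: O drops in col 5, lands at row 3
Move 9: X drops in col 1, lands at row 3
Move 10: O drops in col 1, lands at row 2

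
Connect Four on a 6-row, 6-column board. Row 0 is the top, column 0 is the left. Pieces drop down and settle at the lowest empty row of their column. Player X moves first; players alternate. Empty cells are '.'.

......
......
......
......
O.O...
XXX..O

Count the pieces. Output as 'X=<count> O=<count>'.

X=3 O=3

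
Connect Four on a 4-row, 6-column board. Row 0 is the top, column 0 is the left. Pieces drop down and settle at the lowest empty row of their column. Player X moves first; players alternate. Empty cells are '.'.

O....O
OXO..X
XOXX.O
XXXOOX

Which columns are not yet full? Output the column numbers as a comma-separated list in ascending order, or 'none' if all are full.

Answer: 1,2,3,4

Derivation:
col 0: top cell = 'O' → FULL
col 1: top cell = '.' → open
col 2: top cell = '.' → open
col 3: top cell = '.' → open
col 4: top cell = '.' → open
col 5: top cell = 'O' → FULL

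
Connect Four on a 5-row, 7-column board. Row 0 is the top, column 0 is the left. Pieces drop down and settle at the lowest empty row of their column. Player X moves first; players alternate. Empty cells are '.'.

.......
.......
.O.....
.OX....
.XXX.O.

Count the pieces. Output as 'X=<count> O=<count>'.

X=4 O=3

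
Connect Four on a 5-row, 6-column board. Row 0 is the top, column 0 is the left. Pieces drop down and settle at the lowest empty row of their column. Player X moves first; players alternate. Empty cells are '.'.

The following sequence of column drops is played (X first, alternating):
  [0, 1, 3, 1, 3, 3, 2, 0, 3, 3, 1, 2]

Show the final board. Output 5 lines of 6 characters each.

Move 1: X drops in col 0, lands at row 4
Move 2: O drops in col 1, lands at row 4
Move 3: X drops in col 3, lands at row 4
Move 4: O drops in col 1, lands at row 3
Move 5: X drops in col 3, lands at row 3
Move 6: O drops in col 3, lands at row 2
Move 7: X drops in col 2, lands at row 4
Move 8: O drops in col 0, lands at row 3
Move 9: X drops in col 3, lands at row 1
Move 10: O drops in col 3, lands at row 0
Move 11: X drops in col 1, lands at row 2
Move 12: O drops in col 2, lands at row 3

Answer: ...O..
...X..
.X.O..
OOOX..
XOXX..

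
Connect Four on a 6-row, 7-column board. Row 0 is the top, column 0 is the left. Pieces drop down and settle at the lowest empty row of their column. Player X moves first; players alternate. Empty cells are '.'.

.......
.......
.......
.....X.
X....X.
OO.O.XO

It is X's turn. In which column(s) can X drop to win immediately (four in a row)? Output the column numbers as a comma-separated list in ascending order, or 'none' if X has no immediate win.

col 0: drop X → no win
col 1: drop X → no win
col 2: drop X → no win
col 3: drop X → no win
col 4: drop X → no win
col 5: drop X → WIN!
col 6: drop X → no win

Answer: 5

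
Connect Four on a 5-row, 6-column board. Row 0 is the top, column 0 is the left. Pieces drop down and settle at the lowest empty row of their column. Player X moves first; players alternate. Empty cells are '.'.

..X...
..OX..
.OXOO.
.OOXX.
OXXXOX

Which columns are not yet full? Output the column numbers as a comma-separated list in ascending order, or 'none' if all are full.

col 0: top cell = '.' → open
col 1: top cell = '.' → open
col 2: top cell = 'X' → FULL
col 3: top cell = '.' → open
col 4: top cell = '.' → open
col 5: top cell = '.' → open

Answer: 0,1,3,4,5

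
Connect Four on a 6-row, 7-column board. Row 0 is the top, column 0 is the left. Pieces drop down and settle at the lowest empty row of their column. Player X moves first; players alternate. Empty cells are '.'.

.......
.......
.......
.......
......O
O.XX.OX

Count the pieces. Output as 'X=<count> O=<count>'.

X=3 O=3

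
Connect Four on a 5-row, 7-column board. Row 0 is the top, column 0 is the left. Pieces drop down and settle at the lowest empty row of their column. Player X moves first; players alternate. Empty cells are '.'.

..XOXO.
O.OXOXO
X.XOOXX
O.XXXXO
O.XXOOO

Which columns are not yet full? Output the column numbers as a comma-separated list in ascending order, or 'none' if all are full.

Answer: 0,1,6

Derivation:
col 0: top cell = '.' → open
col 1: top cell = '.' → open
col 2: top cell = 'X' → FULL
col 3: top cell = 'O' → FULL
col 4: top cell = 'X' → FULL
col 5: top cell = 'O' → FULL
col 6: top cell = '.' → open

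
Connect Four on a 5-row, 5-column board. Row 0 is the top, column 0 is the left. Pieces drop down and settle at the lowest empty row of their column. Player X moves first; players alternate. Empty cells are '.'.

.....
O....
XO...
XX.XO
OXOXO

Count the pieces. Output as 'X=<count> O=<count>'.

X=6 O=6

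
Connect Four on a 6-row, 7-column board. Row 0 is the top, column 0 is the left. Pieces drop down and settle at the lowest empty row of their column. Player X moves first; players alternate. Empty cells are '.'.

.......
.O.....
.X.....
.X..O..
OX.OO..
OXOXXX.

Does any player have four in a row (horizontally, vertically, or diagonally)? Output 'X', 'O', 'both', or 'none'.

X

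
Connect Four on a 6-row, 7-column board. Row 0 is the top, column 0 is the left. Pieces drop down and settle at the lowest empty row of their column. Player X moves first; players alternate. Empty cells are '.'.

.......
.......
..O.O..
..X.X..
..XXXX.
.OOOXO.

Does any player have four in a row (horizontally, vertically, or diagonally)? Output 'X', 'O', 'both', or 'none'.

X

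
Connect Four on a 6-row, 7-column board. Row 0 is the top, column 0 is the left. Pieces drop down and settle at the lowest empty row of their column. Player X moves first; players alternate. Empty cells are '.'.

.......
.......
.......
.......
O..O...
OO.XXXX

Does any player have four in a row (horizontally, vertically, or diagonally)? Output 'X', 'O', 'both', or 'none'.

X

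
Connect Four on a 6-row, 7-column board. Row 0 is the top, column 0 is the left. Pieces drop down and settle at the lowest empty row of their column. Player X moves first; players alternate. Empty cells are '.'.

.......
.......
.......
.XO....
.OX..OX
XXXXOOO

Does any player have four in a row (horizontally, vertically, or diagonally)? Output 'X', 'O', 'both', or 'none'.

X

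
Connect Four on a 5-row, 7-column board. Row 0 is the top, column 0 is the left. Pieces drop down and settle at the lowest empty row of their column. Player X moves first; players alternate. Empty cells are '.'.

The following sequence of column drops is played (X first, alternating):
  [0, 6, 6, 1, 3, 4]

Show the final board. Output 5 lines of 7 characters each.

Answer: .......
.......
.......
......X
XO.XO.O

Derivation:
Move 1: X drops in col 0, lands at row 4
Move 2: O drops in col 6, lands at row 4
Move 3: X drops in col 6, lands at row 3
Move 4: O drops in col 1, lands at row 4
Move 5: X drops in col 3, lands at row 4
Move 6: O drops in col 4, lands at row 4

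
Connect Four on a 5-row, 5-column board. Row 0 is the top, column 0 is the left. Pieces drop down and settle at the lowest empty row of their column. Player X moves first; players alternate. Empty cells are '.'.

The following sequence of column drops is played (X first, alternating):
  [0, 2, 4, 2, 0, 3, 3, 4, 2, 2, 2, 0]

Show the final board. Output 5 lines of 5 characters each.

Move 1: X drops in col 0, lands at row 4
Move 2: O drops in col 2, lands at row 4
Move 3: X drops in col 4, lands at row 4
Move 4: O drops in col 2, lands at row 3
Move 5: X drops in col 0, lands at row 3
Move 6: O drops in col 3, lands at row 4
Move 7: X drops in col 3, lands at row 3
Move 8: O drops in col 4, lands at row 3
Move 9: X drops in col 2, lands at row 2
Move 10: O drops in col 2, lands at row 1
Move 11: X drops in col 2, lands at row 0
Move 12: O drops in col 0, lands at row 2

Answer: ..X..
..O..
O.X..
X.OXO
X.OOX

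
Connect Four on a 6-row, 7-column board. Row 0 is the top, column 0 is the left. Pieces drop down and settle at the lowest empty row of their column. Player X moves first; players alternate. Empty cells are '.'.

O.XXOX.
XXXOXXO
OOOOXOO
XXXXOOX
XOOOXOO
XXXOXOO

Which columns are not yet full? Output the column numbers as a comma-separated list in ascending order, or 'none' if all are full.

col 0: top cell = 'O' → FULL
col 1: top cell = '.' → open
col 2: top cell = 'X' → FULL
col 3: top cell = 'X' → FULL
col 4: top cell = 'O' → FULL
col 5: top cell = 'X' → FULL
col 6: top cell = '.' → open

Answer: 1,6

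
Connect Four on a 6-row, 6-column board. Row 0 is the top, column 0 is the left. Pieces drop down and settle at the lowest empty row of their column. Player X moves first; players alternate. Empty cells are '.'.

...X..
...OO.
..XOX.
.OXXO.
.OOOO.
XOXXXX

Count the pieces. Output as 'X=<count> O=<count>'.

X=10 O=10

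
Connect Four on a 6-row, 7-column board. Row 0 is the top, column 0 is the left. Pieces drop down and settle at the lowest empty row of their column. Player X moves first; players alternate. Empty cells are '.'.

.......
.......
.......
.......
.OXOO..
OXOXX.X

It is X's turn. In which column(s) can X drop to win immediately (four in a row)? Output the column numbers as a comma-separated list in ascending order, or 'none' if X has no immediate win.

Answer: 5

Derivation:
col 0: drop X → no win
col 1: drop X → no win
col 2: drop X → no win
col 3: drop X → no win
col 4: drop X → no win
col 5: drop X → WIN!
col 6: drop X → no win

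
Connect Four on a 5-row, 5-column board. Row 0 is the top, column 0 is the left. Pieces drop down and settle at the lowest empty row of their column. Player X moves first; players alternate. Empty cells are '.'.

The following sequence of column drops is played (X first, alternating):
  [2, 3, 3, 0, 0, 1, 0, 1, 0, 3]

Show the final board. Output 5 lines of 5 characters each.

Answer: .....
X....
X..O.
XO.X.
OOXO.

Derivation:
Move 1: X drops in col 2, lands at row 4
Move 2: O drops in col 3, lands at row 4
Move 3: X drops in col 3, lands at row 3
Move 4: O drops in col 0, lands at row 4
Move 5: X drops in col 0, lands at row 3
Move 6: O drops in col 1, lands at row 4
Move 7: X drops in col 0, lands at row 2
Move 8: O drops in col 1, lands at row 3
Move 9: X drops in col 0, lands at row 1
Move 10: O drops in col 3, lands at row 2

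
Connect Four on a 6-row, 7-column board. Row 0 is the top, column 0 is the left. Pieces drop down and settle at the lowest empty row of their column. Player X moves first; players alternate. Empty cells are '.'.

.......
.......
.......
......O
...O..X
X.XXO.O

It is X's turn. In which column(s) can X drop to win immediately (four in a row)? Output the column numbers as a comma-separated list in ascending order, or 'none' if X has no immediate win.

Answer: 1

Derivation:
col 0: drop X → no win
col 1: drop X → WIN!
col 2: drop X → no win
col 3: drop X → no win
col 4: drop X → no win
col 5: drop X → no win
col 6: drop X → no win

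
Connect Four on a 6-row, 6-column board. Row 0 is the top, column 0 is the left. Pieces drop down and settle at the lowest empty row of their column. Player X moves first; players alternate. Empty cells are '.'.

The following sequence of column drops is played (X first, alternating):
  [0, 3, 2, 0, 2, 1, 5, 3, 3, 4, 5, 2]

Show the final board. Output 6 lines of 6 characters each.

Answer: ......
......
......
..OX..
O.XO.X
XOXOOX

Derivation:
Move 1: X drops in col 0, lands at row 5
Move 2: O drops in col 3, lands at row 5
Move 3: X drops in col 2, lands at row 5
Move 4: O drops in col 0, lands at row 4
Move 5: X drops in col 2, lands at row 4
Move 6: O drops in col 1, lands at row 5
Move 7: X drops in col 5, lands at row 5
Move 8: O drops in col 3, lands at row 4
Move 9: X drops in col 3, lands at row 3
Move 10: O drops in col 4, lands at row 5
Move 11: X drops in col 5, lands at row 4
Move 12: O drops in col 2, lands at row 3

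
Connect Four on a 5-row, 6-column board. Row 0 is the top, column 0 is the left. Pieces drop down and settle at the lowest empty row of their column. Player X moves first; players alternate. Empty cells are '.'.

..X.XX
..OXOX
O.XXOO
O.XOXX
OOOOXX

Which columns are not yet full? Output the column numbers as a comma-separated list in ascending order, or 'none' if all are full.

Answer: 0,1,3

Derivation:
col 0: top cell = '.' → open
col 1: top cell = '.' → open
col 2: top cell = 'X' → FULL
col 3: top cell = '.' → open
col 4: top cell = 'X' → FULL
col 5: top cell = 'X' → FULL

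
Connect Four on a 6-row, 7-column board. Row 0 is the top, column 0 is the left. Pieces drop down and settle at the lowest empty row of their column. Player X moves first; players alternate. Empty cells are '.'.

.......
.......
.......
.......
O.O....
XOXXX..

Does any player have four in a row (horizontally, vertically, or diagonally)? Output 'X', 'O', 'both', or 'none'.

none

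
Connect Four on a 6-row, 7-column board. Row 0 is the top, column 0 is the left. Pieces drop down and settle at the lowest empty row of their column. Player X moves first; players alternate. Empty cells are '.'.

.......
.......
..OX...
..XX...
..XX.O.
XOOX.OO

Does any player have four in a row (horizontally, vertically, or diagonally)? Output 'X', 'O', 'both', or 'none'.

X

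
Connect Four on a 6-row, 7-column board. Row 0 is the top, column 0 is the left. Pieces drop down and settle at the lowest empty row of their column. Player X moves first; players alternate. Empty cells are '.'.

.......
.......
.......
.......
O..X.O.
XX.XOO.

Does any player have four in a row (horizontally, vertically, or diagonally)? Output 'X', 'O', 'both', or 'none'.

none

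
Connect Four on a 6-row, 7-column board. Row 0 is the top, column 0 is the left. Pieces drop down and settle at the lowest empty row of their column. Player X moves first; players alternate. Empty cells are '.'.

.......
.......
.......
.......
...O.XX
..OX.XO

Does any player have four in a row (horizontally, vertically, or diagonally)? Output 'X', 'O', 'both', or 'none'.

none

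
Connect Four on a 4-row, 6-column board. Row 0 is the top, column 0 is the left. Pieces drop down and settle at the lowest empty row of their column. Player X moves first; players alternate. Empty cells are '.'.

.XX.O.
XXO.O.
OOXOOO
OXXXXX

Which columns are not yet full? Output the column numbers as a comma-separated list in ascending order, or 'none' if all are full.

Answer: 0,3,5

Derivation:
col 0: top cell = '.' → open
col 1: top cell = 'X' → FULL
col 2: top cell = 'X' → FULL
col 3: top cell = '.' → open
col 4: top cell = 'O' → FULL
col 5: top cell = '.' → open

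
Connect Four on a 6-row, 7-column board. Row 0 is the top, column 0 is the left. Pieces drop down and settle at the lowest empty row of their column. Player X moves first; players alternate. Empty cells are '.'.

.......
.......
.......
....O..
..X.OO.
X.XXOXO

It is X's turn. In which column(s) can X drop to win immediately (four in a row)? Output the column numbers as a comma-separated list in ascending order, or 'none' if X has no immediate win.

col 0: drop X → no win
col 1: drop X → WIN!
col 2: drop X → no win
col 3: drop X → no win
col 4: drop X → no win
col 5: drop X → no win
col 6: drop X → no win

Answer: 1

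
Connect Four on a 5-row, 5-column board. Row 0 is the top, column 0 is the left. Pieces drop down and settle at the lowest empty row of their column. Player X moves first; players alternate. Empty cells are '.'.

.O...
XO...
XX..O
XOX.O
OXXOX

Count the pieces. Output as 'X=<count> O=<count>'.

X=8 O=7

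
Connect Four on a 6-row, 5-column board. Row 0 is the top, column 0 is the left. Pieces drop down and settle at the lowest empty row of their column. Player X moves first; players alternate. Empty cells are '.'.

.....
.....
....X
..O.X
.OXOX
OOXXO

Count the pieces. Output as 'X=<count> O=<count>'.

X=6 O=6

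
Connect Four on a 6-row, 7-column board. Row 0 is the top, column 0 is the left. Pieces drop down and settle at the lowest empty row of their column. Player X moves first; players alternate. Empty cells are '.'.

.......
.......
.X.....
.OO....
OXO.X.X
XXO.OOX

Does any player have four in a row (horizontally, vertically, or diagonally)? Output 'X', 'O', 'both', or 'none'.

none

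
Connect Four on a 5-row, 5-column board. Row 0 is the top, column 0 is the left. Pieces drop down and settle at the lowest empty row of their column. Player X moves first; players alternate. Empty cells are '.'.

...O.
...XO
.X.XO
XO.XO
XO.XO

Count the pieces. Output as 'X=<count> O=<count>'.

X=7 O=7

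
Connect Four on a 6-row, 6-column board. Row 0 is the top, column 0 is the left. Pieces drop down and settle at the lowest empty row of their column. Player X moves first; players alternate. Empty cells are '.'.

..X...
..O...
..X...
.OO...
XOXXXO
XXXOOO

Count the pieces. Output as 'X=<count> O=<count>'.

X=9 O=8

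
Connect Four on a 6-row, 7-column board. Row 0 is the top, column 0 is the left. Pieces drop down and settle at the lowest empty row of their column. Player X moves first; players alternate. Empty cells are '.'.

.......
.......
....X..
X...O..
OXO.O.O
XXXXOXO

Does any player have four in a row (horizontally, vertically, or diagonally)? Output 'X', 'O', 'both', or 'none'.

X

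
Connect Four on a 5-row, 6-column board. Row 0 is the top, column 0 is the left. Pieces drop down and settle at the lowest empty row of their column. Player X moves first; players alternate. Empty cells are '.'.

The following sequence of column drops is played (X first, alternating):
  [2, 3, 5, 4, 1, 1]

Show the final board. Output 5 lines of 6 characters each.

Answer: ......
......
......
.O....
.XXOOX

Derivation:
Move 1: X drops in col 2, lands at row 4
Move 2: O drops in col 3, lands at row 4
Move 3: X drops in col 5, lands at row 4
Move 4: O drops in col 4, lands at row 4
Move 5: X drops in col 1, lands at row 4
Move 6: O drops in col 1, lands at row 3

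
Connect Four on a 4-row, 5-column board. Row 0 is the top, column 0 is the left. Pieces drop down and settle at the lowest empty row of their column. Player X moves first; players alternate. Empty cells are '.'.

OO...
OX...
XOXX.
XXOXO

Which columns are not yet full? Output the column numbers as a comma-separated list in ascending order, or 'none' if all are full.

col 0: top cell = 'O' → FULL
col 1: top cell = 'O' → FULL
col 2: top cell = '.' → open
col 3: top cell = '.' → open
col 4: top cell = '.' → open

Answer: 2,3,4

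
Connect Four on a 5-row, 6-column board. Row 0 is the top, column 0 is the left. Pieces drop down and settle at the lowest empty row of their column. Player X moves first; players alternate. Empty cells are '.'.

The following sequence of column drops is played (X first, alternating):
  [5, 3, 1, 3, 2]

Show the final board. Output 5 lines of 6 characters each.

Move 1: X drops in col 5, lands at row 4
Move 2: O drops in col 3, lands at row 4
Move 3: X drops in col 1, lands at row 4
Move 4: O drops in col 3, lands at row 3
Move 5: X drops in col 2, lands at row 4

Answer: ......
......
......
...O..
.XXO.X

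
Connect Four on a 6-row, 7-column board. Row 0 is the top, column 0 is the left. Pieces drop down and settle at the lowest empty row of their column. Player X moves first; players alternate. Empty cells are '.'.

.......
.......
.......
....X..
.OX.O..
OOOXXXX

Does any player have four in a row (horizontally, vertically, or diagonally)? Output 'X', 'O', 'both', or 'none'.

X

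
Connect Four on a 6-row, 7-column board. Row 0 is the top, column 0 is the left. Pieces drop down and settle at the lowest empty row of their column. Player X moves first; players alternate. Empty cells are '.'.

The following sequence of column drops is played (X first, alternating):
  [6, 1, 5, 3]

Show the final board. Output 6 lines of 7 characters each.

Answer: .......
.......
.......
.......
.......
.O.O.XX

Derivation:
Move 1: X drops in col 6, lands at row 5
Move 2: O drops in col 1, lands at row 5
Move 3: X drops in col 5, lands at row 5
Move 4: O drops in col 3, lands at row 5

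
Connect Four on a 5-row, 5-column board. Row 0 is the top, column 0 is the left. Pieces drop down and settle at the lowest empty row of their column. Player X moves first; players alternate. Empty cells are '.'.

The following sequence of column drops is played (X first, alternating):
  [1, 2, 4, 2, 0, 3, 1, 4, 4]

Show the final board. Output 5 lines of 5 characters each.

Move 1: X drops in col 1, lands at row 4
Move 2: O drops in col 2, lands at row 4
Move 3: X drops in col 4, lands at row 4
Move 4: O drops in col 2, lands at row 3
Move 5: X drops in col 0, lands at row 4
Move 6: O drops in col 3, lands at row 4
Move 7: X drops in col 1, lands at row 3
Move 8: O drops in col 4, lands at row 3
Move 9: X drops in col 4, lands at row 2

Answer: .....
.....
....X
.XO.O
XXOOX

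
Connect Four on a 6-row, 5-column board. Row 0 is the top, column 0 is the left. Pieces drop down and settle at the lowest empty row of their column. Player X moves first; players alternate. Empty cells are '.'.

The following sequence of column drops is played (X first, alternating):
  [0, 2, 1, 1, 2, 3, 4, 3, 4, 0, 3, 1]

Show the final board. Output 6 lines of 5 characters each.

Answer: .....
.....
.....
.O.X.
OOXOX
XXOOX

Derivation:
Move 1: X drops in col 0, lands at row 5
Move 2: O drops in col 2, lands at row 5
Move 3: X drops in col 1, lands at row 5
Move 4: O drops in col 1, lands at row 4
Move 5: X drops in col 2, lands at row 4
Move 6: O drops in col 3, lands at row 5
Move 7: X drops in col 4, lands at row 5
Move 8: O drops in col 3, lands at row 4
Move 9: X drops in col 4, lands at row 4
Move 10: O drops in col 0, lands at row 4
Move 11: X drops in col 3, lands at row 3
Move 12: O drops in col 1, lands at row 3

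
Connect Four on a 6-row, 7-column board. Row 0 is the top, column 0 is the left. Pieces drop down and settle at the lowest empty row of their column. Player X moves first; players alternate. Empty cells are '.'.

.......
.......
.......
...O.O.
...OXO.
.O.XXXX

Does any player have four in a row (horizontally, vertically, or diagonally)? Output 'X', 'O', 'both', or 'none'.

X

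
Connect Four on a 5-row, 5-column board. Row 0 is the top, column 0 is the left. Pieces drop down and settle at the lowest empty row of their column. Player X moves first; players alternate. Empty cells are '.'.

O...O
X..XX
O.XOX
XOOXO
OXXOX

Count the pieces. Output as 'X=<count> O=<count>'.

X=10 O=9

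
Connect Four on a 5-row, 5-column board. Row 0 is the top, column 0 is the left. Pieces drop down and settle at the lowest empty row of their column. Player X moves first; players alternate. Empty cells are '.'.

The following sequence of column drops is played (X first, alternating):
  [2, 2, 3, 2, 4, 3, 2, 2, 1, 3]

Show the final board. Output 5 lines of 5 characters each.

Answer: ..O..
..X..
..OO.
..OO.
.XXXX

Derivation:
Move 1: X drops in col 2, lands at row 4
Move 2: O drops in col 2, lands at row 3
Move 3: X drops in col 3, lands at row 4
Move 4: O drops in col 2, lands at row 2
Move 5: X drops in col 4, lands at row 4
Move 6: O drops in col 3, lands at row 3
Move 7: X drops in col 2, lands at row 1
Move 8: O drops in col 2, lands at row 0
Move 9: X drops in col 1, lands at row 4
Move 10: O drops in col 3, lands at row 2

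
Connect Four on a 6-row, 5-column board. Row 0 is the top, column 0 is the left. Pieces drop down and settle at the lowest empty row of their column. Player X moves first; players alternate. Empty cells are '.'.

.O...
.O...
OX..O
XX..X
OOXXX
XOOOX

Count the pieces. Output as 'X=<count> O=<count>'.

X=9 O=9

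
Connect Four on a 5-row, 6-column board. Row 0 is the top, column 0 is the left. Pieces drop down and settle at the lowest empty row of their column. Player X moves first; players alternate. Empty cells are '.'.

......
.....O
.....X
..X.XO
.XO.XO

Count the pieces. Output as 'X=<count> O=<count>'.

X=5 O=4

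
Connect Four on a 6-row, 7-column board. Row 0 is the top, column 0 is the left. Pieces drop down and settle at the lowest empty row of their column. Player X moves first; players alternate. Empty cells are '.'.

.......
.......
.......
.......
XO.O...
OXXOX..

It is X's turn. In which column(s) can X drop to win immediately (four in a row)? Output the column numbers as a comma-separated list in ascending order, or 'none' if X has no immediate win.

Answer: none

Derivation:
col 0: drop X → no win
col 1: drop X → no win
col 2: drop X → no win
col 3: drop X → no win
col 4: drop X → no win
col 5: drop X → no win
col 6: drop X → no win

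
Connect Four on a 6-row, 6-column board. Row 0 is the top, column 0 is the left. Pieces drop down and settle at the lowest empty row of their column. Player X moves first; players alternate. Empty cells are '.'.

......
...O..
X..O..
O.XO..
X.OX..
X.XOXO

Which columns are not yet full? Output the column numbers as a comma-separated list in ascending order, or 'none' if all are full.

col 0: top cell = '.' → open
col 1: top cell = '.' → open
col 2: top cell = '.' → open
col 3: top cell = '.' → open
col 4: top cell = '.' → open
col 5: top cell = '.' → open

Answer: 0,1,2,3,4,5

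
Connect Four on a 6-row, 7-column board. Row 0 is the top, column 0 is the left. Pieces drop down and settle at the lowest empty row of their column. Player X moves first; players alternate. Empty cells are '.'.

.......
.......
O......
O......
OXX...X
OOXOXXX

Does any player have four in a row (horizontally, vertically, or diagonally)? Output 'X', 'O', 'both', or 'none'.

O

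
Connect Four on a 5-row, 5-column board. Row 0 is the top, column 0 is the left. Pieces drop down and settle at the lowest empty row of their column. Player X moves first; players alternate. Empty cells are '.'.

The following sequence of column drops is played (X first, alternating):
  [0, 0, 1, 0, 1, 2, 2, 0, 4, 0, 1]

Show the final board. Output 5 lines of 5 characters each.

Answer: O....
O....
OX...
OXX..
XXO.X

Derivation:
Move 1: X drops in col 0, lands at row 4
Move 2: O drops in col 0, lands at row 3
Move 3: X drops in col 1, lands at row 4
Move 4: O drops in col 0, lands at row 2
Move 5: X drops in col 1, lands at row 3
Move 6: O drops in col 2, lands at row 4
Move 7: X drops in col 2, lands at row 3
Move 8: O drops in col 0, lands at row 1
Move 9: X drops in col 4, lands at row 4
Move 10: O drops in col 0, lands at row 0
Move 11: X drops in col 1, lands at row 2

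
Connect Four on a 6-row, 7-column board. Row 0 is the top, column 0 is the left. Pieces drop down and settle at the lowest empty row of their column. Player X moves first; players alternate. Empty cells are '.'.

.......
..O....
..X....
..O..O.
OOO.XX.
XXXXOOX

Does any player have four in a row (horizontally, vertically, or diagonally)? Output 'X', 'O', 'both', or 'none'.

X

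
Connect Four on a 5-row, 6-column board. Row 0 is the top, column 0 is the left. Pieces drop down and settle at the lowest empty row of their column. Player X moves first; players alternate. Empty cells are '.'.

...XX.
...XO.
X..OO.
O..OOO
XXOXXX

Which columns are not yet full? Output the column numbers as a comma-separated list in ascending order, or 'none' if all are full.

col 0: top cell = '.' → open
col 1: top cell = '.' → open
col 2: top cell = '.' → open
col 3: top cell = 'X' → FULL
col 4: top cell = 'X' → FULL
col 5: top cell = '.' → open

Answer: 0,1,2,5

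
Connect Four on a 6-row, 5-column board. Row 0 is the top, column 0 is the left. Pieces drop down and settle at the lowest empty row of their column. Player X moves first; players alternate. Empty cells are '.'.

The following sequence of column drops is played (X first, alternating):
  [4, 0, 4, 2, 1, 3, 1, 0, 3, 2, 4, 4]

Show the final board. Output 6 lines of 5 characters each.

Move 1: X drops in col 4, lands at row 5
Move 2: O drops in col 0, lands at row 5
Move 3: X drops in col 4, lands at row 4
Move 4: O drops in col 2, lands at row 5
Move 5: X drops in col 1, lands at row 5
Move 6: O drops in col 3, lands at row 5
Move 7: X drops in col 1, lands at row 4
Move 8: O drops in col 0, lands at row 4
Move 9: X drops in col 3, lands at row 4
Move 10: O drops in col 2, lands at row 4
Move 11: X drops in col 4, lands at row 3
Move 12: O drops in col 4, lands at row 2

Answer: .....
.....
....O
....X
OXOXX
OXOOX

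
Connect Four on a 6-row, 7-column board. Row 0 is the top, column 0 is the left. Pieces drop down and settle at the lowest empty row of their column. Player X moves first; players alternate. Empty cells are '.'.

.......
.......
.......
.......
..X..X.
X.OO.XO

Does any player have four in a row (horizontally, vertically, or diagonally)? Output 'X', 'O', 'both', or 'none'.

none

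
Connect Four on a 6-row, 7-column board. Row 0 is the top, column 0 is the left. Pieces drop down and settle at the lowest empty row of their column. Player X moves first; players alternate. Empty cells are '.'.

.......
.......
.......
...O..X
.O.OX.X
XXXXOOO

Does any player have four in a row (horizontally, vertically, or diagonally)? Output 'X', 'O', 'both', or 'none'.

X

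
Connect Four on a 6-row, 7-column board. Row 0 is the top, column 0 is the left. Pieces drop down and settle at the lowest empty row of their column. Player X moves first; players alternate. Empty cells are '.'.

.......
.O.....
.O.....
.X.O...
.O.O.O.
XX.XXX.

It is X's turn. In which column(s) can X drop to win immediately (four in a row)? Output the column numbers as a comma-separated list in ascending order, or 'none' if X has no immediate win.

Answer: 2,6

Derivation:
col 0: drop X → no win
col 1: drop X → no win
col 2: drop X → WIN!
col 3: drop X → no win
col 4: drop X → no win
col 5: drop X → no win
col 6: drop X → WIN!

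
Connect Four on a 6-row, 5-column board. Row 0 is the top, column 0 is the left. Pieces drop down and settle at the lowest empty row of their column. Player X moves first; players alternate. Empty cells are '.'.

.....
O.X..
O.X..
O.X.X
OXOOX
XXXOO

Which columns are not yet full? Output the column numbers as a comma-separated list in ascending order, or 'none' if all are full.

col 0: top cell = '.' → open
col 1: top cell = '.' → open
col 2: top cell = '.' → open
col 3: top cell = '.' → open
col 4: top cell = '.' → open

Answer: 0,1,2,3,4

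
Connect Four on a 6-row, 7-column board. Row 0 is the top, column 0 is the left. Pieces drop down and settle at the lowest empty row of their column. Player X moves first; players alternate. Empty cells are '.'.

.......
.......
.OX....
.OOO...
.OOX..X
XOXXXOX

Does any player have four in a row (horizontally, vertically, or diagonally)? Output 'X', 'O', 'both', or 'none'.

O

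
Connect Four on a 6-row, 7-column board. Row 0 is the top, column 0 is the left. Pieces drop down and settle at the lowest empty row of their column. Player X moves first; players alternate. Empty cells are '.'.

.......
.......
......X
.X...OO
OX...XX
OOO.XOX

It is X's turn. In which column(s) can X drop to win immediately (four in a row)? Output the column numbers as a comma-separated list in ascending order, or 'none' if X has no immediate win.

col 0: drop X → no win
col 1: drop X → no win
col 2: drop X → no win
col 3: drop X → no win
col 4: drop X → no win
col 5: drop X → no win
col 6: drop X → no win

Answer: none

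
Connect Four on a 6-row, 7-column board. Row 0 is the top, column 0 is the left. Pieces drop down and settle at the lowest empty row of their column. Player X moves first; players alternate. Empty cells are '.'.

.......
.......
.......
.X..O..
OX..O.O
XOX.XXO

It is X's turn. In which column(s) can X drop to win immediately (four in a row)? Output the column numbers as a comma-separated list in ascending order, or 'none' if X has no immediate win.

col 0: drop X → no win
col 1: drop X → no win
col 2: drop X → no win
col 3: drop X → WIN!
col 4: drop X → no win
col 5: drop X → no win
col 6: drop X → no win

Answer: 3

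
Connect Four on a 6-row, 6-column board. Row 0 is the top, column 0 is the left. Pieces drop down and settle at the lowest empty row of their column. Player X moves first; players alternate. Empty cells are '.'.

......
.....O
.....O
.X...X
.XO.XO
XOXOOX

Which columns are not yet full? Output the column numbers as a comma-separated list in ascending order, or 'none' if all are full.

Answer: 0,1,2,3,4,5

Derivation:
col 0: top cell = '.' → open
col 1: top cell = '.' → open
col 2: top cell = '.' → open
col 3: top cell = '.' → open
col 4: top cell = '.' → open
col 5: top cell = '.' → open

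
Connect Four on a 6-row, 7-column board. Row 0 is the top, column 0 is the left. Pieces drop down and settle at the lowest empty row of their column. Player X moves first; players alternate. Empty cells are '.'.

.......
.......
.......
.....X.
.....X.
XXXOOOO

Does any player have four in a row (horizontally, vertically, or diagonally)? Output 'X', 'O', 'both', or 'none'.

O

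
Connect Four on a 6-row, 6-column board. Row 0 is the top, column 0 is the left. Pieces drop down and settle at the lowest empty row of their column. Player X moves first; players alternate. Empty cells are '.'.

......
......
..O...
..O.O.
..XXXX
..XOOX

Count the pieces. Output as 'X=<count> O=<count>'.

X=6 O=5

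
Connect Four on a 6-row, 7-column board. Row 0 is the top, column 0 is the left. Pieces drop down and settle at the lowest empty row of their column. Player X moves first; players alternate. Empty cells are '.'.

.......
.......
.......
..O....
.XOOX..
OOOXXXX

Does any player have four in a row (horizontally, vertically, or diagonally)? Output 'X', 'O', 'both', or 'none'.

X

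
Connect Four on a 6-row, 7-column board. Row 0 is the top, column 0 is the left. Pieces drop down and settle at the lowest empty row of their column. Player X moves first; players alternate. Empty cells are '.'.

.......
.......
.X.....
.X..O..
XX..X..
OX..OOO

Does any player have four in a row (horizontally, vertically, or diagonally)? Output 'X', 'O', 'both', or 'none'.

X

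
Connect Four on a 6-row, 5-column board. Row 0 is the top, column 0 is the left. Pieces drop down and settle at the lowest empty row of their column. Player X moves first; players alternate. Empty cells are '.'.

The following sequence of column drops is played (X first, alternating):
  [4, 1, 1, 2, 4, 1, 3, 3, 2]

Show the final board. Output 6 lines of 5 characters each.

Answer: .....
.....
.....
.O...
.XXOX
.OOXX

Derivation:
Move 1: X drops in col 4, lands at row 5
Move 2: O drops in col 1, lands at row 5
Move 3: X drops in col 1, lands at row 4
Move 4: O drops in col 2, lands at row 5
Move 5: X drops in col 4, lands at row 4
Move 6: O drops in col 1, lands at row 3
Move 7: X drops in col 3, lands at row 5
Move 8: O drops in col 3, lands at row 4
Move 9: X drops in col 2, lands at row 4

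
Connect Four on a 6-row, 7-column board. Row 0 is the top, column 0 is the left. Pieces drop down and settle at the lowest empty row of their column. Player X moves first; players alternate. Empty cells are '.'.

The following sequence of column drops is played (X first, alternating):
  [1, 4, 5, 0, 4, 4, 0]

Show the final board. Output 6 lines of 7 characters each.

Answer: .......
.......
.......
....O..
X...X..
OX..OX.

Derivation:
Move 1: X drops in col 1, lands at row 5
Move 2: O drops in col 4, lands at row 5
Move 3: X drops in col 5, lands at row 5
Move 4: O drops in col 0, lands at row 5
Move 5: X drops in col 4, lands at row 4
Move 6: O drops in col 4, lands at row 3
Move 7: X drops in col 0, lands at row 4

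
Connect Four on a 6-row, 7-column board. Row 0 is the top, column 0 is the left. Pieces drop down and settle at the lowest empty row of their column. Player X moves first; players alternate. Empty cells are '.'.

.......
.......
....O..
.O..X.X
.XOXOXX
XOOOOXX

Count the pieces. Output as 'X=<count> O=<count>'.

X=9 O=8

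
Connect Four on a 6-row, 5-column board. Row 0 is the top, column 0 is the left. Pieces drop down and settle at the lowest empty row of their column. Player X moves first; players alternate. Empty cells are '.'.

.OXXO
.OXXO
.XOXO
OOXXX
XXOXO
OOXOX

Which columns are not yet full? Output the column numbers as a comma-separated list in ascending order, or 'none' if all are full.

Answer: 0

Derivation:
col 0: top cell = '.' → open
col 1: top cell = 'O' → FULL
col 2: top cell = 'X' → FULL
col 3: top cell = 'X' → FULL
col 4: top cell = 'O' → FULL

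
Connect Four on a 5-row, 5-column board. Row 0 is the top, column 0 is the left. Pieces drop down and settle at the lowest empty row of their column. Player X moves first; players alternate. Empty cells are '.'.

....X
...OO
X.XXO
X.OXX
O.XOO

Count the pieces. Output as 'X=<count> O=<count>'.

X=8 O=7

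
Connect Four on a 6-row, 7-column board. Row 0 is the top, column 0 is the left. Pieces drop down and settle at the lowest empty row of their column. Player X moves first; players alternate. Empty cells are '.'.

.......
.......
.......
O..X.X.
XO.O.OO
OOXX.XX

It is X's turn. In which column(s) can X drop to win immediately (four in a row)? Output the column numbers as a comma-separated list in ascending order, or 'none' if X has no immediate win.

col 0: drop X → no win
col 1: drop X → no win
col 2: drop X → no win
col 3: drop X → no win
col 4: drop X → WIN!
col 5: drop X → no win
col 6: drop X → no win

Answer: 4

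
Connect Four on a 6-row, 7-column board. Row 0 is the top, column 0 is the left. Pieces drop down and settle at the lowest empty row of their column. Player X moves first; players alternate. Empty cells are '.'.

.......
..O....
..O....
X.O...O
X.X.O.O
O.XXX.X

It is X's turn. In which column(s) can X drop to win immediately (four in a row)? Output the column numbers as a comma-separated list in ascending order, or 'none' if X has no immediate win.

col 0: drop X → no win
col 1: drop X → WIN!
col 2: drop X → no win
col 3: drop X → no win
col 4: drop X → no win
col 5: drop X → WIN!
col 6: drop X → no win

Answer: 1,5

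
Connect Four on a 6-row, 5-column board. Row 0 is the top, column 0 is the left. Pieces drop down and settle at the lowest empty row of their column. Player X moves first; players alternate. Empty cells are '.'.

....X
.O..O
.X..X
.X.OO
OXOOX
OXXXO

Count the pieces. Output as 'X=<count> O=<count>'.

X=9 O=9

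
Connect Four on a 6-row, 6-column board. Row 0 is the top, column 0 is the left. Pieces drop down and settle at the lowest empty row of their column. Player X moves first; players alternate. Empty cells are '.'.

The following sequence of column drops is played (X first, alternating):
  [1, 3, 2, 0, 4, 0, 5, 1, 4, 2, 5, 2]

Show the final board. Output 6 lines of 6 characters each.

Move 1: X drops in col 1, lands at row 5
Move 2: O drops in col 3, lands at row 5
Move 3: X drops in col 2, lands at row 5
Move 4: O drops in col 0, lands at row 5
Move 5: X drops in col 4, lands at row 5
Move 6: O drops in col 0, lands at row 4
Move 7: X drops in col 5, lands at row 5
Move 8: O drops in col 1, lands at row 4
Move 9: X drops in col 4, lands at row 4
Move 10: O drops in col 2, lands at row 4
Move 11: X drops in col 5, lands at row 4
Move 12: O drops in col 2, lands at row 3

Answer: ......
......
......
..O...
OOO.XX
OXXOXX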